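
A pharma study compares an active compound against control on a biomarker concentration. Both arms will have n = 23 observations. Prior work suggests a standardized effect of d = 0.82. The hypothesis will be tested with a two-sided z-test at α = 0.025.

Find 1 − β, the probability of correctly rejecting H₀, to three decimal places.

Power ≈ 0.705

Noncentrality parameter: δ = d·√(n/2) = 0.82 × √(23/2) = 2.7808
Two-sided α = 0.025 → critical value z_{0.0125} = 2.241.
Power = Φ(δ − 2.241) + Φ(−δ − 2.241) = Φ(0.539) + Φ(-5.022) = 0.7052 + 0.0000 = 0.7052.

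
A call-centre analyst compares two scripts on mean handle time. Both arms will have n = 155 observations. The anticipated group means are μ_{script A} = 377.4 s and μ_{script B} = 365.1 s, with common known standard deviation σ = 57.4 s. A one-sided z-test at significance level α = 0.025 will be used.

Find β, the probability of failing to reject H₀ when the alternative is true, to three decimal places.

Standardized effect: d = |μ_{script A} − μ_{script B}| / σ = |377.4 − 365.1| / 57.4 = 0.2143
Noncentrality parameter: δ = d·√(n/2) = 0.2143 × √(155/2) = 1.8864
Critical value for a one-sided test at α = 0.025: z_α = 1.960.
Power = Φ(δ − 1.960) = Φ(-0.074) = 0.4707.
Type II error: β = 1 − power = 1 − 0.4707 = 0.5293.

β ≈ 0.529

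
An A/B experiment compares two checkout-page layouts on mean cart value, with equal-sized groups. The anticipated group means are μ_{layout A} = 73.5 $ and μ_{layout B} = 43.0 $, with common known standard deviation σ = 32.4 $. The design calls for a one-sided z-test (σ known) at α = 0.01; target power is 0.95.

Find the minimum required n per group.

Standardized effect: d = |μ_{layout A} − μ_{layout B}| / σ = |73.5 − 43.0| / 32.4 = 0.9414
Set Φ(δ − 2.326) = 0.95; then δ − 2.326 = Φ⁻¹(0.95) = 1.645, giving δ = 3.971.
δ = d·√(n/2) ⇒ n = 2(δ/d)² = 2 × (3.971 / 0.9414)² = 35.59.
Rounding up, n = 36 per group.

n = 36 per group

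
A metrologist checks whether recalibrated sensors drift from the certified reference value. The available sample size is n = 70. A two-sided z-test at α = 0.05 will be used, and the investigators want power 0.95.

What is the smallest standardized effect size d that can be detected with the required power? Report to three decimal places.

d ≈ 0.431

Need Φ(δ − 1.960) = 0.95, so δ = 1.960 + 1.645 = 3.605.
(Lower-tail contribution to power is negligible for δ > 0.)
δ = d·√n ⇒ d = δ/√n = 3.605/√70 = 0.4309.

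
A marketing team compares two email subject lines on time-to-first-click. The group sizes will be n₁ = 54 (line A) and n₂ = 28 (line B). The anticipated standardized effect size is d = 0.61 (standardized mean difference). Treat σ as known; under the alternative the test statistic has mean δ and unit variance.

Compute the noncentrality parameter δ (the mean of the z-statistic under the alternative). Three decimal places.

δ = d / √(1/n₁ + 1/n₂) = 0.61 / √(1/54 + 1/28) = 2.6194

δ ≈ 2.619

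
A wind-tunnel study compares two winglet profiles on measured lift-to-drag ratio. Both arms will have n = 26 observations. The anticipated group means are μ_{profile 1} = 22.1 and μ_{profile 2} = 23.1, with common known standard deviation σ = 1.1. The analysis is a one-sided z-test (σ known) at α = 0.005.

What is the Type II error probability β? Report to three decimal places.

β ≈ 0.241

Standardized effect: d = |μ_{profile 1} − μ_{profile 2}| / σ = |22.1 − 23.1| / 1.1 = 0.9091
Noncentrality parameter: δ = d·√(n/2) = 0.9091 × √(26/2) = 3.2778
Critical value for a one-sided test at α = 0.005: z_α = 2.576.
Power = Φ(δ − 2.576) = Φ(0.702) = 0.7586.
Type II error: β = 1 − power = 1 − 0.7586 = 0.2414.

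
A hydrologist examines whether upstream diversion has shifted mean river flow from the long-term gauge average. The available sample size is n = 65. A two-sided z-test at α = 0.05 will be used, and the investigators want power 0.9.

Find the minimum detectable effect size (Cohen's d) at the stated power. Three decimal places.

Need Φ(δ − 1.960) = 0.9, so δ = 1.960 + 1.282 = 3.242.
(Lower-tail contribution to power is negligible for δ > 0.)
δ = d·√n ⇒ d = δ/√n = 3.242/√65 = 0.4021.

d ≈ 0.402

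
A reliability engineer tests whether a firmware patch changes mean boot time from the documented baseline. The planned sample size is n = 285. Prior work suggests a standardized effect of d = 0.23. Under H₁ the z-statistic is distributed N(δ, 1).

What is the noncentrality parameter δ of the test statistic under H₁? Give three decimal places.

δ ≈ 3.883

δ = d·√n = 0.23 × √285 = 3.8828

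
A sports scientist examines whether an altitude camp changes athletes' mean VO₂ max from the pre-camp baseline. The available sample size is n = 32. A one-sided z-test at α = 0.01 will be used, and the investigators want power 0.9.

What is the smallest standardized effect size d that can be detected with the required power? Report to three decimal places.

d ≈ 0.638

Need Φ(δ − 2.326) = 0.9, so δ = 2.326 + 1.282 = 3.608.
δ = d·√n ⇒ d = δ/√n = 3.608/√32 = 0.6378.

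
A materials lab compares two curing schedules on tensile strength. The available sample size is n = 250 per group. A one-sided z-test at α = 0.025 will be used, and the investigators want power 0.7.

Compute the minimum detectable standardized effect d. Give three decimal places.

d ≈ 0.222

Required noncentrality: δ = z_{0.025} + z_{0.30} = 1.960 + 0.524 = 2.484.
δ = d·√(n/2) ⇒ d = δ/√(n/2) = 2.484/√(250/2) = 0.2222.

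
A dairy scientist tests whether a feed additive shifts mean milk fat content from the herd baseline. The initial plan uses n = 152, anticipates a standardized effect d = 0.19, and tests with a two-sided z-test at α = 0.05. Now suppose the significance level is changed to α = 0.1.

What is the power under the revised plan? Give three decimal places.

Power ≈ 0.757

δ = d·√n = 0.19 × √152 = 2.3425 (unchanged). New critical value: z_{0.05} = 1.645.
Revised power = Φ(δ − 1.645) + Φ(−δ − 1.645) = Φ(0.698) + Φ(-3.987) = 0.7573 + 0.0000 = 0.7573.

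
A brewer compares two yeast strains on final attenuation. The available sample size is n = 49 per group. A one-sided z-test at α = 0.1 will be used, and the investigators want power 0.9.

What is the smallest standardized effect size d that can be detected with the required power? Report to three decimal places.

d ≈ 0.518

Need Φ(δ − 1.282) = 0.9, so δ = 1.282 + 1.282 = 2.563.
δ = d·√(n/2) ⇒ d = δ/√(n/2) = 2.563/√(49/2) = 0.5178.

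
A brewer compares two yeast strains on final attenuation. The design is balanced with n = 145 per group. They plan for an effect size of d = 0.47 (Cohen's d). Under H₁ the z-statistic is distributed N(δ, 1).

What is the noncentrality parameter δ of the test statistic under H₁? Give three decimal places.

The noncentrality parameter scales effect size by the design's sample-size factor: δ = d·√(n/2) = 0.47 × √(145/2) = 4.0019

δ ≈ 4.002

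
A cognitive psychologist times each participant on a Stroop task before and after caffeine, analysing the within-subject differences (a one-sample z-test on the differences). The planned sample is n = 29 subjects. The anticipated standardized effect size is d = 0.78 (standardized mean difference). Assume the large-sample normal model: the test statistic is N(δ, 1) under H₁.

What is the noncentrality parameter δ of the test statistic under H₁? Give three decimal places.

δ ≈ 4.200

The noncentrality parameter scales effect size by the design's sample-size factor: δ = d·√n = 0.78 × √29 = 4.2004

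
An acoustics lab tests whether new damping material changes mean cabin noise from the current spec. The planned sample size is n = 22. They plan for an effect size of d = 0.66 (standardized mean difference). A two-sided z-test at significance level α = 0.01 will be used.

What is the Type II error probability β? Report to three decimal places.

β ≈ 0.302

Noncentrality parameter: δ = d·√n = 0.66 × √22 = 3.0957
Critical value for a two-sided test at α = 0.01: z_{α/2} = 2.576.
Power = Φ(δ − 2.576) + Φ(−δ − 2.576) = Φ(0.520) + Φ(-5.672) = 0.6984 + 0.0000 = 0.6984.
Type II error: β = 1 − power = 1 − 0.6984 = 0.3016.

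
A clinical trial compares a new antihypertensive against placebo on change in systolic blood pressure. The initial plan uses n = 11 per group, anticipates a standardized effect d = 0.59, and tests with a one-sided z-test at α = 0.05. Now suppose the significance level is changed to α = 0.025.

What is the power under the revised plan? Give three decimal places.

δ = d·√(n/2) = 0.59 × √(11/2) = 1.3837 (unchanged). New critical value: z_{0.025} = 1.960.
Revised power = Φ(δ − 1.960) = Φ(-0.576) = 0.2822.

Power ≈ 0.282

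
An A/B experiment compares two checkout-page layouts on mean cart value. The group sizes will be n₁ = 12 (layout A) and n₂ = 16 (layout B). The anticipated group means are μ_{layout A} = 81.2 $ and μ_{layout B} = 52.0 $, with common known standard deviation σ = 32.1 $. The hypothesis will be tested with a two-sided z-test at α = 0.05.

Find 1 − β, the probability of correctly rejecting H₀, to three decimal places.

Standardized effect: d = |μ_{layout A} − μ_{layout B}| / σ = |81.2 − 52.0| / 32.1 = 0.9097
Noncentrality parameter: δ = d / √(1/n₁ + 1/n₂) = 0.9097 / √(1/12 + 1/16) = 2.3820
Critical value for a two-sided test at α = 0.05: z_{α/2} = 1.960.
Power = Φ(δ − 1.960) + Φ(−δ − 1.960) = Φ(0.422) + Φ(-4.342) = 0.6635 + 0.0000 = 0.6635.

Power ≈ 0.664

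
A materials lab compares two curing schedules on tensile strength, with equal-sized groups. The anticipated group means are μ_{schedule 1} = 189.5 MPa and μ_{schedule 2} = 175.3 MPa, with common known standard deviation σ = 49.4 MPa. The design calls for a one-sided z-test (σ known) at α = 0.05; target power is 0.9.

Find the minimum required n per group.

n = 208 per group

Standardized effect: d = |μ_{schedule 1} − μ_{schedule 2}| / σ = |189.5 − 175.3| / 49.4 = 0.2874
For power 0.9 need Φ(δ − z_{0.05}) = 0.9, so δ = z_{0.05} + z_{0.10} = 1.645 + 1.282 = 2.926.
δ = d·√(n/2) ⇒ n = 2(δ/d)² = 2 × (2.926 / 0.2874)² = 207.29.
Round up to the next whole unit.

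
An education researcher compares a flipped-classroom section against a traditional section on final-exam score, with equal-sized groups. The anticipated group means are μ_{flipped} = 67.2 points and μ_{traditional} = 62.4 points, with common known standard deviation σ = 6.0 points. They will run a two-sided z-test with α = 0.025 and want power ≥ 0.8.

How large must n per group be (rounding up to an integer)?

Standardized effect: d = |μ_{flipped} − μ_{traditional}| / σ = |67.2 − 62.4| / 6.0 = 0.8000
For power 0.8 need Φ(δ − z_{0.0125}) = 0.8, so δ = z_{0.0125} + z_{0.20} = 2.241 + 0.842 = 3.083.
(For δ > 0 the lower-tail rejection region contributes negligibly to power, so the one-term inversion is standard.)
δ = d·√(n/2) ⇒ n = 2(δ/d)² = 2 × (3.083 / 0.8000)² = 29.70.
Round up to the next whole unit.

n = 30 per group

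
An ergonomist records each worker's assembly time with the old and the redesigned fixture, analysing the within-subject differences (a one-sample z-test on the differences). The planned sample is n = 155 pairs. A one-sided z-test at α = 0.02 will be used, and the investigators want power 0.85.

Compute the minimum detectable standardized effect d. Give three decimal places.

d ≈ 0.248

Need Φ(δ − 2.054) = 0.85, so δ = 2.054 + 1.036 = 3.090.
δ = d·√n ⇒ d = δ/√n = 3.090/√155 = 0.2482.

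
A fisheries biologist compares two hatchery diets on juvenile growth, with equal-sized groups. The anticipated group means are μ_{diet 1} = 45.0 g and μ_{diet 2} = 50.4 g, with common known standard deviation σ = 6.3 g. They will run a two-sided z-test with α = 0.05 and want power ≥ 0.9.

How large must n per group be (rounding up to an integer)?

Standardized effect: d = |μ_{diet 1} − μ_{diet 2}| / σ = |45.0 − 50.4| / 6.3 = 0.8571
Set Φ(δ − 1.960) = 0.9; then δ − 1.960 = Φ⁻¹(0.9) = 1.282, giving δ = 3.242.
(The Φ(−δ − z_{α/2}) term is vanishingly small for δ > 0 and is dropped in the standard sample-size formula.)
δ = d·√(n/2) ⇒ n = 2(δ/d)² = 2 × (3.242 / 0.8571)² = 28.60.
Round up to the next whole unit.

n = 29 per group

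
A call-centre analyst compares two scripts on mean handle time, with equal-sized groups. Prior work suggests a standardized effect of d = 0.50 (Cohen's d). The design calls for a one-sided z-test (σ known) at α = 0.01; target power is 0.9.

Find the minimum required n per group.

n = 105 per group

Set Φ(δ − 2.326) = 0.9; then δ − 2.326 = Φ⁻¹(0.9) = 1.282, giving δ = 3.608.
δ = d·√(n/2) ⇒ n = 2(δ/d)² = 2 × (3.608 / 0.50)² = 104.14.
Rounding up, n = 105 per group.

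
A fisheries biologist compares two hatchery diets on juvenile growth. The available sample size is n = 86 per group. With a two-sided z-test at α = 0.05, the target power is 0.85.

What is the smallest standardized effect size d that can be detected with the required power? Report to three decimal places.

d ≈ 0.457

Required noncentrality: δ = z_{0.025} + z_{0.15} = 1.960 + 1.036 = 2.996.
(The second rejection-region term Φ(−δ − z_{α/2}) is negligible and dropped.)
δ = d·√(n/2) ⇒ d = δ/√(n/2) = 2.996/√(86/2) = 0.4569.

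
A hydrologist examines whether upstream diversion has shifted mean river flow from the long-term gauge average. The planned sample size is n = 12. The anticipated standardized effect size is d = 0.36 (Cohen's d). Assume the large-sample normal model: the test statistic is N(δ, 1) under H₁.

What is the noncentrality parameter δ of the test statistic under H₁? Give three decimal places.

The noncentrality parameter scales effect size by the design's sample-size factor: δ = d·√n = 0.36 × √12 = 1.2471

δ ≈ 1.247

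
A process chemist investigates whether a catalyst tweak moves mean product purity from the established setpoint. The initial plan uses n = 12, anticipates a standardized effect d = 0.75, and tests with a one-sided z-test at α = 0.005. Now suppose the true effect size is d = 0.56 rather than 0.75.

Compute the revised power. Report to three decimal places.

With d = 0.56: δ = d·√n = 0.56 × √12 = 1.9399. Critical value z_{0.005} = 2.576.
Revised power = Φ(δ − 2.576) = Φ(-0.636) = 0.2624.

Power ≈ 0.262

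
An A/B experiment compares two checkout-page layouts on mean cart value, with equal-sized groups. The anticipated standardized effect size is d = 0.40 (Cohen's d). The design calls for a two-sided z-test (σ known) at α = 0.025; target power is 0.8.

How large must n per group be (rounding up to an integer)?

Set Φ(δ − 2.241) = 0.8; then δ − 2.241 = Φ⁻¹(0.8) = 0.842, giving δ = 3.083.
(Ignoring the negligible lower-tail rejection probability gives the usual closed-form inversion.)
δ = d·√(n/2) ⇒ n = 2(δ/d)² = 2 × (3.083 / 0.40)² = 118.81.
Round up to the next whole unit.

n = 119 per group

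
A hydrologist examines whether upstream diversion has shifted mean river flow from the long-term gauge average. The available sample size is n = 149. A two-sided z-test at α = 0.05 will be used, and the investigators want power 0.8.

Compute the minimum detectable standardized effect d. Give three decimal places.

Need Φ(δ − 1.960) = 0.8, so δ = 1.960 + 0.842 = 2.802.
(Lower-tail contribution to power is negligible for δ > 0.)
δ = d·√n ⇒ d = δ/√n = 2.802/√149 = 0.2295.

d ≈ 0.230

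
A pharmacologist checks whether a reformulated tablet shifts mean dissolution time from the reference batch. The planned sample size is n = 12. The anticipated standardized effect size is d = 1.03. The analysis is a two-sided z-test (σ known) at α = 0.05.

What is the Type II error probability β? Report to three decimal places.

Noncentrality parameter: λ = d·√n = 1.03 × √12 = 3.5680
Two-sided α = 0.05 → critical value z_{0.025} = 1.960.
Power = Φ(λ − 1.960) + Φ(−λ − 1.960) = Φ(1.608) + Φ(-5.528) = 0.9461 + 0.0000 = 0.9461.
Type II error: β = 1 − power = 1 − 0.9461 = 0.0539.

β ≈ 0.054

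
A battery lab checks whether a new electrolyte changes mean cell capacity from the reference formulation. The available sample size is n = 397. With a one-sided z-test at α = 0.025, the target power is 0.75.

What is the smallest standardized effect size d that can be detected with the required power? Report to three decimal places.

d ≈ 0.132

Required noncentrality: δ = z_{0.025} + z_{0.25} = 1.960 + 0.674 = 2.634.
δ = d·√n ⇒ d = δ/√n = 2.634/√397 = 0.1322.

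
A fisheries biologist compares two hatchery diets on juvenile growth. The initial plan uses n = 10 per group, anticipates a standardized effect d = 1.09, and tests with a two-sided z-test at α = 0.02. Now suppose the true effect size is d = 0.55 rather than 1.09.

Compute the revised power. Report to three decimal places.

With d = 0.55: δ = d·√(n/2) = 0.55 × √(10/2) = 1.2298. Critical value z_{0.01} = 2.326.
Revised power = Φ(δ − 2.326) + Φ(−δ − 2.326) = Φ(-1.097) + Φ(-3.556) = 0.1364 + 0.0002 = 0.1366.

Power ≈ 0.137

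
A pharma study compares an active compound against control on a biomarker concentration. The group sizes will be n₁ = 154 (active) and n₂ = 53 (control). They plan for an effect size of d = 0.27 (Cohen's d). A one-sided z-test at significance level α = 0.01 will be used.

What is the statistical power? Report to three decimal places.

Power ≈ 0.264

Noncentrality parameter: δ = d / √(1/n₁ + 1/n₂) = 0.27 / √(1/154 + 1/53) = 1.6954
One-sided α = 0.01 → critical value z_{0.01} = 2.326.
Power = P(Z > 2.326 − δ) = Φ(-0.631) = 0.2640.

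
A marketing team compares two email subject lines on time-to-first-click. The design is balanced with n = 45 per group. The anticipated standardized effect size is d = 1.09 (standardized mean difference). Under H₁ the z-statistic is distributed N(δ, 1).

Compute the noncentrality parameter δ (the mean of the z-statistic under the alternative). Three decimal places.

δ ≈ 5.170

The noncentrality parameter scales effect size by the design's sample-size factor: δ = d·√(n/2) = 1.09 × √(45/2) = 5.1703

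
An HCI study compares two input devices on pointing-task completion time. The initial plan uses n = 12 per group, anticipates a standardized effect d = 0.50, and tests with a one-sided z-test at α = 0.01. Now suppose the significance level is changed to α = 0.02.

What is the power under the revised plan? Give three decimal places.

δ = d·√(n/2) = 0.50 × √(12/2) = 1.2247 (unchanged). New critical value: z_{0.02} = 2.054.
Revised power = Φ(δ − 2.054) = Φ(-0.829) = 0.2036.

Power ≈ 0.204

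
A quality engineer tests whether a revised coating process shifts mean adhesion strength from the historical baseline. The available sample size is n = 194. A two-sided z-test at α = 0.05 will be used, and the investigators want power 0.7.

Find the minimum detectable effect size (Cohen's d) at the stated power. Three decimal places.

d ≈ 0.178

Need Φ(δ − 1.960) = 0.7, so δ = 1.960 + 0.524 = 2.484.
(The second rejection-region term Φ(−δ − z_{α/2}) is negligible and dropped.)
δ = d·√n ⇒ d = δ/√n = 2.484/√194 = 0.1784.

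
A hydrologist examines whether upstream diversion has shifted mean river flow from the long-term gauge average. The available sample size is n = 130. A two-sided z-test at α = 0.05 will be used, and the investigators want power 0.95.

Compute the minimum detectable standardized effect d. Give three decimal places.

d ≈ 0.316

Required noncentrality: δ = z_{0.025} + z_{0.05} = 1.960 + 1.645 = 3.605.
(The second rejection-region term Φ(−δ − z_{α/2}) is negligible and dropped.)
δ = d·√n ⇒ d = δ/√n = 3.605/√130 = 0.3162.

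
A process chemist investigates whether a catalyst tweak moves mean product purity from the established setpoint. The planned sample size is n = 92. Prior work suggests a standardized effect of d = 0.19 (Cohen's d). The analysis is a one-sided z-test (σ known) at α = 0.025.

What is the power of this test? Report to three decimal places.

Power ≈ 0.445

Noncentrality parameter: δ = d·√n = 0.19 × √92 = 1.8224
Critical value for a one-sided test at α = 0.025: z_α = 1.960.
Power = Φ(δ − 1.960) = Φ(-0.138) = 0.4453.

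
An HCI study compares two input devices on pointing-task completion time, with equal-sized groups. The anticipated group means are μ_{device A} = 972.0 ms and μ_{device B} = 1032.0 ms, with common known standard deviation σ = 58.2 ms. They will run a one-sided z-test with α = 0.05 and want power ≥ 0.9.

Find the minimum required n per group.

Standardized effect: d = |μ_{device A} − μ_{device B}| / σ = |972.0 − 1032.0| / 58.2 = 1.0309
For power 0.9 need Φ(δ − z_{0.05}) = 0.9, so δ = z_{0.05} + z_{0.10} = 1.645 + 1.282 = 2.926.
δ = d·√(n/2) ⇒ n = 2(δ/d)² = 2 × (2.926 / 1.0309)² = 16.12.
Round up to the next whole unit.

n = 17 per group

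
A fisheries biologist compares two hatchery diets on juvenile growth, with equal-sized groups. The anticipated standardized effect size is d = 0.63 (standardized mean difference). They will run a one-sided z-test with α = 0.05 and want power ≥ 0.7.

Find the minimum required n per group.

For power 0.7 need Φ(δ − z_{0.05}) = 0.7, so δ = z_{0.05} + z_{0.30} = 1.645 + 0.524 = 2.169.
δ = d·√(n/2) ⇒ n = 2(δ/d)² = 2 × (2.169 / 0.63)² = 23.71.
Round up to the next whole unit.

n = 24 per group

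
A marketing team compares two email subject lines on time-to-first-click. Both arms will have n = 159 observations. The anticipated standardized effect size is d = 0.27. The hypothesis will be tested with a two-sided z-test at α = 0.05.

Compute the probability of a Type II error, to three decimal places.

β ≈ 0.327

Noncentrality parameter: δ = d·√(n/2) = 0.27 × √(159/2) = 2.4074
Critical value for a two-sided test at α = 0.05: z_{α/2} = 1.960.
Power = Φ(δ − 1.960) + Φ(−δ − 1.960) = Φ(0.447) + Φ(-4.367) = 0.6727 + 0.0000 = 0.6727.
Type II error: β = 1 − power = 1 − 0.6727 = 0.3273.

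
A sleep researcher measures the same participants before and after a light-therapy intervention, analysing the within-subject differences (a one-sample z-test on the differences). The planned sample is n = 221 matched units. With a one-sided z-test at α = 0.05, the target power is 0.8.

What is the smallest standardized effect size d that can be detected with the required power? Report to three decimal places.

d ≈ 0.167

Required noncentrality: δ = z_{0.05} + z_{0.20} = 1.645 + 0.842 = 2.486.
δ = d·√n ⇒ d = δ/√n = 2.486/√221 = 0.1673.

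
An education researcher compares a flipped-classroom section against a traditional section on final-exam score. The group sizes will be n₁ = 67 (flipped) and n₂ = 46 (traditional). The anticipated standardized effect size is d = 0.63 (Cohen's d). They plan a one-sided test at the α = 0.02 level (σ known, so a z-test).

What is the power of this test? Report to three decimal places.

Power ≈ 0.892

Noncentrality parameter: λ = d / √(1/n₁ + 1/n₂) = 0.63 / √(1/67 + 1/46) = 3.2902
One-sided α = 0.02 → critical value z_{0.02} = 2.054.
Power = P(Z > 2.054 − λ) = Φ(1.236) = 0.8918.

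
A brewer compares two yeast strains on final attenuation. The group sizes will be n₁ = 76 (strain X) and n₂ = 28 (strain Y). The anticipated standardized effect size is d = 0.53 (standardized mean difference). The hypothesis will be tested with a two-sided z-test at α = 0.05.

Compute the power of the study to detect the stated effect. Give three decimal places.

Power ≈ 0.669

Noncentrality parameter: δ = d / √(1/n₁ + 1/n₂) = 0.53 / √(1/76 + 1/28) = 2.3974
Critical value for a two-sided test at α = 0.05: z_{α/2} = 1.960.
Power = Φ(δ − 1.960) + Φ(−δ − 1.960) = Φ(0.437) + Φ(-4.357) = 0.6691 + 0.0000 = 0.6691.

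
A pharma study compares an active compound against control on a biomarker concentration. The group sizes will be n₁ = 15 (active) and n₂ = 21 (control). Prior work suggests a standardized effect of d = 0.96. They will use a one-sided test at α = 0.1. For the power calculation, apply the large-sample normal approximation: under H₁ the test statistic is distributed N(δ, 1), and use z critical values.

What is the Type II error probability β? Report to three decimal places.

Noncentrality parameter: δ = d / √(1/n₁ + 1/n₂) = 0.96 / √(1/15 + 1/21) = 2.8397
One-sided α = 0.1 → critical value z_{0.1} = 1.282.
Power = Φ(δ − 1.282) = Φ(1.558) = 0.9404.
Type II error: β = 1 − power = 1 − 0.9404 = 0.0596.

β ≈ 0.060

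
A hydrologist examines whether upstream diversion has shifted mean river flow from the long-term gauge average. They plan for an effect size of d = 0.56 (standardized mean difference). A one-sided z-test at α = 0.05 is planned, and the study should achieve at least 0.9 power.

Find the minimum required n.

Set Φ(δ − 1.645) = 0.9; then δ − 1.645 = Φ⁻¹(0.9) = 1.282, giving δ = 2.926.
δ = d·√n ⇒ n = (δ/d)² = (2.926 / 0.56)² = 27.31.
Round up to the next whole unit.

n = 28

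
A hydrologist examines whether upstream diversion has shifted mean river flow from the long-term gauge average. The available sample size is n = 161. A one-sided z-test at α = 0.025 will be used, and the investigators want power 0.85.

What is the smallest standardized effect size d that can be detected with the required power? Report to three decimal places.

d ≈ 0.236

Required noncentrality: δ = z_{0.025} + z_{0.15} = 1.960 + 1.036 = 2.996.
δ = d·√n ⇒ d = δ/√n = 2.996/√161 = 0.2361.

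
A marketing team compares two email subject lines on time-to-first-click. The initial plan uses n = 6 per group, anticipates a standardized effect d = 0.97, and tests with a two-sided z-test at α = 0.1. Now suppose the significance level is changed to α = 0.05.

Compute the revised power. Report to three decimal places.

Power ≈ 0.390

δ = d·√(n/2) = 0.97 × √(6/2) = 1.6801 (unchanged). New critical value: z_{0.025} = 1.960.
Revised power = Φ(δ − 1.960) + Φ(−δ − 1.960) = Φ(-0.280) + Φ(-3.640) = 0.3898 + 0.0001 = 0.3899.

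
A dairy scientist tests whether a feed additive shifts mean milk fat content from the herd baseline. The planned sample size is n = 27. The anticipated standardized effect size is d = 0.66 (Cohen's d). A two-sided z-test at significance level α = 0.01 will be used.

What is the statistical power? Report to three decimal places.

Noncentrality parameter: δ = d·√n = 0.66 × √27 = 3.4295
Two-sided α = 0.01 → critical value z_{0.005} = 2.576.
Power = Φ(δ − 2.576) + Φ(−δ − 2.576) = Φ(0.854) + Φ(-6.005) = 0.8033 + 0.0000 = 0.8033.

Power ≈ 0.803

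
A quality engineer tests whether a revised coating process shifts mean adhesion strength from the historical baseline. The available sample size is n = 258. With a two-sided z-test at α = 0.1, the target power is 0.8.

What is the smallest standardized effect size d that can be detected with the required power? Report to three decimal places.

d ≈ 0.155

Required noncentrality: δ = z_{0.05} + z_{0.20} = 1.645 + 0.842 = 2.486.
(The second rejection-region term Φ(−δ − z_{α/2}) is negligible and dropped.)
δ = d·√n ⇒ d = δ/√n = 2.486/√258 = 0.1548.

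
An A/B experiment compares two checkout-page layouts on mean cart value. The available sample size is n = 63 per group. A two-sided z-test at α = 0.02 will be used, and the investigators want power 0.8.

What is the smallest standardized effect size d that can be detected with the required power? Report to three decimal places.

d ≈ 0.564

Need Φ(δ − 2.326) = 0.8, so δ = 2.326 + 0.842 = 3.168.
(The second rejection-region term Φ(−δ − z_{α/2}) is negligible and dropped.)
δ = d·√(n/2) ⇒ d = δ/√(n/2) = 3.168/√(63/2) = 0.5645.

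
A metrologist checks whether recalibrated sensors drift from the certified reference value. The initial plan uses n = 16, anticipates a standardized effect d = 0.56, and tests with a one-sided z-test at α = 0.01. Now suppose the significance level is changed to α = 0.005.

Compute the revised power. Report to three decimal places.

δ = d·√n = 0.56 × √16 = 2.2400 (unchanged). New critical value: z_{0.005} = 2.576.
Revised power = Φ(δ − 2.576) = Φ(-0.336) = 0.3685.

Power ≈ 0.368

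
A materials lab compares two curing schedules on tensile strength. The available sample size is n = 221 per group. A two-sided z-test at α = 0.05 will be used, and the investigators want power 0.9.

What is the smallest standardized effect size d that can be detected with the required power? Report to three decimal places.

Need Φ(δ − 1.960) = 0.9, so δ = 1.960 + 1.282 = 3.242.
(Lower-tail contribution to power is negligible for δ > 0.)
δ = d·√(n/2) ⇒ d = δ/√(n/2) = 3.242/√(221/2) = 0.3084.

d ≈ 0.308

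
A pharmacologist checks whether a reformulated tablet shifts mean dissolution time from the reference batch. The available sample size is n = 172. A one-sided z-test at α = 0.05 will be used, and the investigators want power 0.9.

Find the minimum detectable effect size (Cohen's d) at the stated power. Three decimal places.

d ≈ 0.223

Need Φ(δ − 1.645) = 0.9, so δ = 1.645 + 1.282 = 2.926.
δ = d·√n ⇒ d = δ/√n = 2.926/√172 = 0.2231.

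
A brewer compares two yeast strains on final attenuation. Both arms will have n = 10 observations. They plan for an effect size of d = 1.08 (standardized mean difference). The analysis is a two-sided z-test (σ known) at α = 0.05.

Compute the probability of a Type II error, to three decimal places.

Noncentrality parameter: δ = d·√(n/2) = 1.08 × √(10/2) = 2.4150
Two-sided α = 0.05 → critical value z_{0.025} = 1.960.
Power = Φ(δ − 1.960) + Φ(−δ − 1.960) = Φ(0.455) + Φ(-4.375) = 0.6754 + 0.0000 = 0.6754.
Type II error: β = 1 − power = 1 − 0.6754 = 0.3246.

β ≈ 0.325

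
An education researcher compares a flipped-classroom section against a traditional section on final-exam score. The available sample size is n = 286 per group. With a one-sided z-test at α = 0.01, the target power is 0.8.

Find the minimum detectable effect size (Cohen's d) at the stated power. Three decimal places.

Need Φ(δ − 2.326) = 0.8, so δ = 2.326 + 0.842 = 3.168.
δ = d·√(n/2) ⇒ d = δ/√(n/2) = 3.168/√(286/2) = 0.2649.

d ≈ 0.265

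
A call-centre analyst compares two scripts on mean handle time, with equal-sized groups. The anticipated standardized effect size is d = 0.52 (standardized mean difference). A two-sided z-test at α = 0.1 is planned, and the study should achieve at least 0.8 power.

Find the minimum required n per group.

n = 46 per group

Set Φ(δ − 1.645) = 0.8; then δ − 1.645 = Φ⁻¹(0.8) = 0.842, giving δ = 2.486.
(For δ > 0 the lower-tail rejection region contributes negligibly to power, so the one-term inversion is standard.)
δ = d·√(n/2) ⇒ n = 2(δ/d)² = 2 × (2.486 / 0.52)² = 45.73.
Round up to the next whole unit.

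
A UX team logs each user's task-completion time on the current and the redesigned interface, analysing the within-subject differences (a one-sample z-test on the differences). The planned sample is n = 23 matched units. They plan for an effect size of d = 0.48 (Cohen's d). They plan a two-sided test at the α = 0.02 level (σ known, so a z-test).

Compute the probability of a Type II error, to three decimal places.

β ≈ 0.510

Noncentrality parameter: δ = d·√n = 0.48 × √23 = 2.3020
Critical value for a two-sided test at α = 0.02: z_{α/2} = 2.326.
Power = Φ(δ − 2.326) + Φ(−δ − 2.326) = Φ(-0.024) + Φ(-4.628) = 0.4903 + 0.0000 = 0.4903.
Type II error: β = 1 − power = 1 − 0.4903 = 0.5097.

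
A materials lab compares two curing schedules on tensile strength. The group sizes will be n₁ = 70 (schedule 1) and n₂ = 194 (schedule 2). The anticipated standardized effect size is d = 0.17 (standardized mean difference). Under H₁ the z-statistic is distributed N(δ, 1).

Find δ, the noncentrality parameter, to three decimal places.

δ = d / √(1/n₁ + 1/n₂) = 0.17 / √(1/70 + 1/194) = 1.2193

δ ≈ 1.219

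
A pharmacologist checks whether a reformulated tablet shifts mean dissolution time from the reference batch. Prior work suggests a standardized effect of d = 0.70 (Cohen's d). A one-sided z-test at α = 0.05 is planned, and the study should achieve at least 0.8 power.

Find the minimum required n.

n = 13

For power 0.8 need Φ(δ − z_{0.05}) = 0.8, so δ = z_{0.05} + z_{0.20} = 1.645 + 0.842 = 2.486.
δ = d·√n ⇒ n = (δ/d)² = (2.486 / 0.70)² = 12.62.
Rounding up, n = 13.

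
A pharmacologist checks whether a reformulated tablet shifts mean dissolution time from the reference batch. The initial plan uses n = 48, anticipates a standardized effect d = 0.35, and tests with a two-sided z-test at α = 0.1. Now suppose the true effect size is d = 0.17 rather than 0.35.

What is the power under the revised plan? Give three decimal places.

Power ≈ 0.323

With d = 0.17: δ = d·√n = 0.17 × √48 = 1.1778. Critical value z_{0.05} = 1.645.
Revised power = Φ(δ − 1.645) + Φ(−δ − 1.645) = Φ(-0.467) + Φ(-2.823) = 0.3202 + 0.0024 = 0.3226.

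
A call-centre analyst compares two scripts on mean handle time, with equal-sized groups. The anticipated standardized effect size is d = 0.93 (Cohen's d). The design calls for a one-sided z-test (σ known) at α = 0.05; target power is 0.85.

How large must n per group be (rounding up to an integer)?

n = 17 per group

For power 0.85 need Φ(δ − z_{0.05}) = 0.85, so δ = z_{0.05} + z_{0.15} = 1.645 + 1.036 = 2.681.
δ = d·√(n/2) ⇒ n = 2(δ/d)² = 2 × (2.681 / 0.93)² = 16.62.
Round up to the next whole unit.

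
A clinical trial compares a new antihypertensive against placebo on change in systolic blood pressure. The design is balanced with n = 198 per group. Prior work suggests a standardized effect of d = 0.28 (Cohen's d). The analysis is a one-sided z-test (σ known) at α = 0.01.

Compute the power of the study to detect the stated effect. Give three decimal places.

Power ≈ 0.677

Noncentrality parameter: δ = d·√(n/2) = 0.28 × √(198/2) = 2.7860
One-sided α = 0.01 → critical value z_{0.01} = 2.326.
Power = Φ(δ − 2.326) = Φ(0.460) = 0.6771.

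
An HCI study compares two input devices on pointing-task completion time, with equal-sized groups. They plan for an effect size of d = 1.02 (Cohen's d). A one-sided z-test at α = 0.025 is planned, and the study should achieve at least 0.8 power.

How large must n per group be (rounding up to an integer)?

Set Φ(δ − 1.960) = 0.8; then δ − 1.960 = Φ⁻¹(0.8) = 0.842, giving δ = 2.802.
δ = d·√(n/2) ⇒ n = 2(δ/d)² = 2 × (2.802 / 1.02)² = 15.09.
Round up to the next whole unit.

n = 16 per group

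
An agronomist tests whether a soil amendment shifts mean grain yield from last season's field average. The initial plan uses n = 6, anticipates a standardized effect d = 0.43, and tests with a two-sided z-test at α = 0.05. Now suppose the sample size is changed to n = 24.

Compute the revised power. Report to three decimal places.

With n = 24: δ = d·√n = 0.43 × √24 = 2.1066. Critical value z_{0.025} = 1.960.
Revised power = Φ(δ − 1.960) + Φ(−δ − 1.960) = Φ(0.147) + Φ(-4.067) = 0.5583 + 0.0000 = 0.5583.

Power ≈ 0.558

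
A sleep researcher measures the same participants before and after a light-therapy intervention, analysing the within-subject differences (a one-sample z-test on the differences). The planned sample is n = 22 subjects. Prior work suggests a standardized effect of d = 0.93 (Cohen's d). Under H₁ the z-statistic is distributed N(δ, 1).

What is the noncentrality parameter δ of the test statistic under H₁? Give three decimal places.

The noncentrality parameter scales effect size by the design's sample-size factor: δ = d·√n = 0.93 × √22 = 4.3621

δ ≈ 4.362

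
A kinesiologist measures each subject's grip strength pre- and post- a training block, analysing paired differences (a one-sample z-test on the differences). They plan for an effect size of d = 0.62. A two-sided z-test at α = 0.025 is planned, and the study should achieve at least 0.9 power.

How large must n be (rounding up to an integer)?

n = 33

Set Φ(δ − 2.241) = 0.9; then δ − 2.241 = Φ⁻¹(0.9) = 1.282, giving δ = 3.523.
(The Φ(−δ − z_{α/2}) term is vanishingly small for δ > 0 and is dropped in the standard sample-size formula.)
δ = d·√n ⇒ n = (δ/d)² = (3.523 / 0.62)² = 32.29.
Rounding up, n = 33.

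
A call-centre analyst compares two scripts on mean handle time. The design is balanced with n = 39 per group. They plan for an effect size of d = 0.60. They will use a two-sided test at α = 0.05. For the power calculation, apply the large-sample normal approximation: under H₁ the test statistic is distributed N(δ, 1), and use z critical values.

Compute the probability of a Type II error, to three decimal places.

Noncentrality parameter: δ = d·√(n/2) = 0.60 × √(39/2) = 2.6495
Critical value for a two-sided test at α = 0.05: z_{α/2} = 1.960.
Power = Φ(δ − 1.960) + Φ(−δ − 1.960) = Φ(0.690) + Φ(-4.609) = 0.7548 + 0.0000 = 0.7548.
Type II error: β = 1 − power = 1 − 0.7548 = 0.2452.

β ≈ 0.245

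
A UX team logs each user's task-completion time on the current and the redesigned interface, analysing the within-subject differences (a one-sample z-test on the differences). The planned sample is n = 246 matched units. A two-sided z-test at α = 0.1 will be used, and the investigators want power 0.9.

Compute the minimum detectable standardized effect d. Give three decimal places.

Required noncentrality: δ = z_{0.05} + z_{0.10} = 1.645 + 1.282 = 2.926.
(Lower-tail contribution to power is negligible for δ > 0.)
δ = d·√n ⇒ d = δ/√n = 2.926/√246 = 0.1866.

d ≈ 0.187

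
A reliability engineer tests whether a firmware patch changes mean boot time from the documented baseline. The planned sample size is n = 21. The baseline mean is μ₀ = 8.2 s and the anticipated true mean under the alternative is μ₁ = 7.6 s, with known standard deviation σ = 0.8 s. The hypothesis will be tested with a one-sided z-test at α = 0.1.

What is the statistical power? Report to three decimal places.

Standardized effect: d = |μ₁ − μ₀| / σ = |7.6 − 8.2| / 0.8 = 0.7500
Noncentrality parameter: δ = d·√n = 0.7500 × √21 = 3.4369
Critical value for a one-sided test at α = 0.1: z_α = 1.282.
Power = P(Z > 1.282 − δ) = Φ(2.155) = 0.9844.

Power ≈ 0.984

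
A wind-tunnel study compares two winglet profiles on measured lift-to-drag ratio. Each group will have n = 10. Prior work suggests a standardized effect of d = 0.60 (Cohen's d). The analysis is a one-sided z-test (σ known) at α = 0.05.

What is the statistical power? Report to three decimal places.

Noncentrality parameter: δ = d·√(n/2) = 0.60 × √(10/2) = 1.3416
Critical value for a one-sided test at α = 0.05: z_α = 1.645.
Power = P(Z > 1.645 − δ) = Φ(-0.303) = 0.3809.

Power ≈ 0.381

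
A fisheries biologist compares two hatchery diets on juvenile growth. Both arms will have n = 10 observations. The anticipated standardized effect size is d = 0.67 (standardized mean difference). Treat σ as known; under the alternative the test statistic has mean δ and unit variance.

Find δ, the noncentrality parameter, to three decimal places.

δ = d·√(n/2) = 0.67 × √(10/2) = 1.4982

δ ≈ 1.498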